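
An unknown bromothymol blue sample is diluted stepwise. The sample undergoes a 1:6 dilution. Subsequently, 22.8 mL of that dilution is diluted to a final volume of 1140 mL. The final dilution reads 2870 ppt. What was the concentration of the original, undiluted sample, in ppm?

Overall dilution factor = 6 × 50 = 300.
Original = 2870 ppt × 300 = 8.61 × 10⁵ ppt = 0.861 ppm.

0.861 ppm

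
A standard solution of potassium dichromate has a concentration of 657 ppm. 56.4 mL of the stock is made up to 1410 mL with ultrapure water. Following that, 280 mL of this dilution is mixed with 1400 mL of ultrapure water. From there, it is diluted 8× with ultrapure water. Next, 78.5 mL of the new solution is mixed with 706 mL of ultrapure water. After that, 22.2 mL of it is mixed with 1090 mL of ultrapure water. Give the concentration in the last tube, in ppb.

1.09 ppb

Overall dilution factor = 25 × 6 × 8 × 9.994 × 50.10 = 6.01 × 10⁵.
657 ppm / 6.01 × 10⁵ = 1.09 × 10⁻³ ppm = 1.09 ppb.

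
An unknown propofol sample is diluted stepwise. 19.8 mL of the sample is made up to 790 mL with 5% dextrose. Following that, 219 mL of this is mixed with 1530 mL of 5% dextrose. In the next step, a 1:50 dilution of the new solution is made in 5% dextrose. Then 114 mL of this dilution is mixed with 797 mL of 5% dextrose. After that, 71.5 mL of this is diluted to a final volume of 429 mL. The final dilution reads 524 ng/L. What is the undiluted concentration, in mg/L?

Overall dilution factor = 39.90 × 7.986 × 50 × 7.991 × 6 = 7.64 × 10⁵.
Original = 524 ng/L × 7.64 × 10⁵ = 4.00 × 10⁸ ng/L = 400 mg/L.

400 mg/L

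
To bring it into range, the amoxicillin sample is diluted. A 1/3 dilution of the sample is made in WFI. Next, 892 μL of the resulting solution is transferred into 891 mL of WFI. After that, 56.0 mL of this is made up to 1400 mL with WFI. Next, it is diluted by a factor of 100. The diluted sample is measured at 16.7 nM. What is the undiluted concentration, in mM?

Overall dilution factor = 3 × 999.9 × 25 × 100 = 7.50 × 10⁶.
Original = 16.7 nM × 7.50 × 10⁶ = 1.25 × 10⁸ nM = 125 mM.

125 mM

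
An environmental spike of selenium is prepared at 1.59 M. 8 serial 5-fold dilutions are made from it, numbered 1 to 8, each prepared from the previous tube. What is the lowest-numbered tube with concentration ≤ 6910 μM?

tube 4

Tube n has concentration 1.59 M / 5ⁿ.
Need 5ⁿ ≥ 1.59 M / 6910 μM = 230, so n ≥ 3.38.
First such tube: n = 4.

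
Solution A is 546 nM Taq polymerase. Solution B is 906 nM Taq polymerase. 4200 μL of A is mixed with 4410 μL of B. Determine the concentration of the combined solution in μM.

0.730 μM

C_mix = (C_A·V_A + C_B·V_B)/(V_A + V_B) = (546×4200 + 906×4410) / 8610 = 730 nM = 0.730 μM.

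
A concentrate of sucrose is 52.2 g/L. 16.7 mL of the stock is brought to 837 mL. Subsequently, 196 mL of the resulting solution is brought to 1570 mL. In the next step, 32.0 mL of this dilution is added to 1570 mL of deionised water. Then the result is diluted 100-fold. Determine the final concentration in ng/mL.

26.0 ng/mL

Overall dilution factor = 50.12 × 8.010 × 50.06 × 100 = 2.01 × 10⁶.
52.2 g/L / 2.01 × 10⁶ = 2.60 × 10⁻⁵ g/L = 26.0 ng/mL.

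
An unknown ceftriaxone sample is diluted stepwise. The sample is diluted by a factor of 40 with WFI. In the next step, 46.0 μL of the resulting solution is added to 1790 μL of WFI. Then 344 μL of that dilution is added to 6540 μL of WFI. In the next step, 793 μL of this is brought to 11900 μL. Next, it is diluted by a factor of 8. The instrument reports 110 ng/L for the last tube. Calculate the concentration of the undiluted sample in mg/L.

Overall dilution factor = 40 × 39.91 × 20.01 × 15.01 × 8 = 3.84 × 10⁶.
Original = 110 ng/L × 3.84 × 10⁶ = 4.22 × 10⁸ ng/L = 422 mg/L.

422 mg/L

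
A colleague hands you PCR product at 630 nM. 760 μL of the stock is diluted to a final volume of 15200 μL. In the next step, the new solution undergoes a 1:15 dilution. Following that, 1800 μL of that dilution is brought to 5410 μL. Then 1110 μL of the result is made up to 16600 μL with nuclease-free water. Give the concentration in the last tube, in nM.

Overall dilution factor = 20 × 15 × 3.006 × 14.95 = 1.35 × 10⁴.
630 nM / 1.35 × 10⁴ = 0.0467 nM.

0.0467 nM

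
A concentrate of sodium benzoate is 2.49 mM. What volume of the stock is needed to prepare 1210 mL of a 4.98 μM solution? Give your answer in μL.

4.98 μM = 4.98 × 10⁻³ mM.
V₁ = C₂V₂/C₁ = 4.98 × 10⁻³ × 1210 / 2.49 = 2.42 mL = 2420 μL.

2420 μL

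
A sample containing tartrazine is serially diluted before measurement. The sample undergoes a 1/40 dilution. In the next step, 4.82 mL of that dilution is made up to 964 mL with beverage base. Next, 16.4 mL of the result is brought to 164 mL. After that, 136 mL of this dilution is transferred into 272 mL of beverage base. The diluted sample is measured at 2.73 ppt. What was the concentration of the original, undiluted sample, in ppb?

Overall dilution factor = 40 × 200 × 10 × 3 = 2.40 × 10⁵.
Original = 2.73 ppt × 2.40 × 10⁵ = 6.55 × 10⁵ ppt = 655 ppb.

655 ppb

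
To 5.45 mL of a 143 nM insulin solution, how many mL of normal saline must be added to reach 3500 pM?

3500 pM = 3.50 nM.
V₂ = C₁V₁/C₂ = 143 × 5.45 / 3.50 = 223 mL.
Diluent to add = V₂ − V₁ = 223 − 5.45 = 217 mL.

217 mL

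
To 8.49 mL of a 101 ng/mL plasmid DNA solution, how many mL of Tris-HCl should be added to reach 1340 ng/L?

1340 ng/L = 1.34 ng/mL.
V₂ = C₁V₁/C₂ = 101 × 8.49 / 1.34 = 640 mL.
Diluent to add = V₂ − V₁ = 640 − 8.49 = 631 mL.

631 mL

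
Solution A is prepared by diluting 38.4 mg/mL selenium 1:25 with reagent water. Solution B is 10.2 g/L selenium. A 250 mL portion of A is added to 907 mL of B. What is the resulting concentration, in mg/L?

8330 mg/L

C_A = 38.4 mg/mL / 25 = 1.54 mg/mL.
C_B = 10.2 g/L = 10.2 mg/mL.
C_mix = (C_A·V_A + C_B·V_B)/(V_A + V_B) = (1.54×250 + 10.2×907) / 1157 = 8.33 mg/mL = 8330 mg/L.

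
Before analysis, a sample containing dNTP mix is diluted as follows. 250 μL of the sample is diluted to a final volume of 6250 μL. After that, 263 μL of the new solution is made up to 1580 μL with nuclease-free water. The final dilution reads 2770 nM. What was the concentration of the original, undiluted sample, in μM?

Overall dilution factor = 25 × 6.008 = 150.
Original = 2770 nM × 150 = 4.16 × 10⁵ nM = 416 μM.

416 μM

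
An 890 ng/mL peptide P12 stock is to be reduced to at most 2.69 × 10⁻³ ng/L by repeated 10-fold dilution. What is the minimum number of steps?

Need 10ⁿ ≥ 3.31 × 10⁸, so n ≥ log(3.31 × 10⁸)/log(10) = 8.52.
Minimum whole steps: n = 9.

9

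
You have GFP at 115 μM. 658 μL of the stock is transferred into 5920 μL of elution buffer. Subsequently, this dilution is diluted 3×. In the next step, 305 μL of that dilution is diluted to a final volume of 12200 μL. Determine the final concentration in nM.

95.9 nM

Overall dilution factor = 9.997 × 3 × 40 = 1200.
115 μM / 1200 = 0.0959 μM = 95.9 nM.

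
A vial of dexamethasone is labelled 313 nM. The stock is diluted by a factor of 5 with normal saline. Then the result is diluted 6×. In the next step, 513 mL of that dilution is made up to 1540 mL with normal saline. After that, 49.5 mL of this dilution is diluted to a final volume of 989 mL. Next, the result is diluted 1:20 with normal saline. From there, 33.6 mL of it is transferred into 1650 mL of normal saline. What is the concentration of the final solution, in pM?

0.174 pM

Overall dilution factor = 5 × 6 × 3.002 × 19.98 × 20 × 50.11 = 1.80 × 10⁶.
313 nM / 1.80 × 10⁶ = 1.74 × 10⁻⁴ nM = 0.174 pM.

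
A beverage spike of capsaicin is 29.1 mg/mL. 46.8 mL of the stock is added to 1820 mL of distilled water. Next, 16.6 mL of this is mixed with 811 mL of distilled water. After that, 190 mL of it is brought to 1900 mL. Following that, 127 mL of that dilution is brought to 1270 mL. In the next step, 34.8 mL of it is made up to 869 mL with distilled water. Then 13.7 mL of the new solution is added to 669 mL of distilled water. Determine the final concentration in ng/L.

Overall dilution factor = 39.89 × 49.86 × 10 × 10 × 24.97 × 49.83 = 2.47 × 10⁸.
29.1 mg/mL / 2.47 × 10⁸ = 1.18 × 10⁻⁷ mg/mL = 118 ng/L.

118 ng/L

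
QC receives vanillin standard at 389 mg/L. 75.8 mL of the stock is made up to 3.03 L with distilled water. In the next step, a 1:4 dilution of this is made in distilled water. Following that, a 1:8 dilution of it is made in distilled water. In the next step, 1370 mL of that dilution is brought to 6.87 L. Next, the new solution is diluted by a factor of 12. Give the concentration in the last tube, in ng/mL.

Overall dilution factor = 39.97 × 4 × 8 × 5.015 × 12 = 7.70 × 10⁴.
389 mg/L / 7.70 × 10⁴ = 5.05 × 10⁻³ mg/L = 5.05 ng/mL.

5.05 ng/mL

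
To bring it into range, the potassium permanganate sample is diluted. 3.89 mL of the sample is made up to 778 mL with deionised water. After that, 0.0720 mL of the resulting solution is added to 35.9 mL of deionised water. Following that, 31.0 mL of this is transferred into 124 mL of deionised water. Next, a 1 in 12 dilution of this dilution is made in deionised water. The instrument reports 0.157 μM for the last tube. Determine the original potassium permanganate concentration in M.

Overall dilution factor = 200 × 499.6 × 5 × 12 = 6.00 × 10⁶.
Original = 0.157 μM × 6.00 × 10⁶ = 9.41 × 10⁵ μM = 0.941 M.

0.941 M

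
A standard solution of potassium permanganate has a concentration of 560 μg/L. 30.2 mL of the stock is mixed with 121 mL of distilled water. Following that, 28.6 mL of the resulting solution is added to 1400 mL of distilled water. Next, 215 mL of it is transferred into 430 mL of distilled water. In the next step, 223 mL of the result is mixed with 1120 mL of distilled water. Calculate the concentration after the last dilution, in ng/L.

124 ng/L

Overall dilution factor = 5.007 × 49.95 × 3 × 6.022 = 4518.
560 μg/L / 4518 = 0.124 μg/L = 124 ng/L.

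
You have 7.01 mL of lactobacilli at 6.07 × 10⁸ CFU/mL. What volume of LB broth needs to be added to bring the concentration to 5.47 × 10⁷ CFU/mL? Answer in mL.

70.8 mL

V₂ = C₁V₁/C₂ = 6.07 × 10⁸ × 7.01 / 5.47 × 10⁷ = 77.8 mL.
Diluent to add = V₂ − V₁ = 77.8 − 7.01 = 70.8 mL.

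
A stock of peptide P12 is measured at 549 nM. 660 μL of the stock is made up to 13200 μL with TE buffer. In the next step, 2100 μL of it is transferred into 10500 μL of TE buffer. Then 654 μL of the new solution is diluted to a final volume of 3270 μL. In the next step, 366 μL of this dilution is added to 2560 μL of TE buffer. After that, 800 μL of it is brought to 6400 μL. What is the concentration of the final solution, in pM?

14.3 pM

Overall dilution factor = 20 × 6 × 5 × 7.995 × 8 = 3.84 × 10⁴.
549 nM / 3.84 × 10⁴ = 0.0143 nM = 14.3 pM.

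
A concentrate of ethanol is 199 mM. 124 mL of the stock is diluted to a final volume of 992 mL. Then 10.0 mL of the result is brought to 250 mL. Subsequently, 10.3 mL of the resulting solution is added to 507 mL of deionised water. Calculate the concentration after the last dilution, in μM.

Overall dilution factor = 8 × 25 × 50.22 = 1.00 × 10⁴.
199 mM / 1.00 × 10⁴ = 0.0198 mM = 19.8 μM.

19.8 μM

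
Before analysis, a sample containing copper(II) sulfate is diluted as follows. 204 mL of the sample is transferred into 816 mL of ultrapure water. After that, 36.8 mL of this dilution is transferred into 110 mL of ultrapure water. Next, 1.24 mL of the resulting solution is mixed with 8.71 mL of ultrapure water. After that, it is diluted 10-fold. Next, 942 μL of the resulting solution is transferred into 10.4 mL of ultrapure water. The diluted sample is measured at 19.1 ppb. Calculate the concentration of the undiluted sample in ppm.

Overall dilution factor = 5 × 3.989 × 8.024 × 10 × 12.04 = 1.93 × 10⁴.
Original = 19.1 ppb × 1.93 × 10⁴ = 3.68 × 10⁵ ppb = 368 ppm.

368 ppm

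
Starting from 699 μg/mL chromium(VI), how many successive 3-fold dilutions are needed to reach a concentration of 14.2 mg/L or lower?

4

Need 3ⁿ ≥ 49.2, so n ≥ log(49.2)/log(3) = 3.55.
Minimum whole steps: n = 4.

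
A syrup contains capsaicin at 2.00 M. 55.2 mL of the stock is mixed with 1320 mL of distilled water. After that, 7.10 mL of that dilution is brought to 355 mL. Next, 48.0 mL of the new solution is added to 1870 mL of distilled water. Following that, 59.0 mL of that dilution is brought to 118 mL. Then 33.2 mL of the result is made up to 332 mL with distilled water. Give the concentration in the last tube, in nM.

2010 nM

Overall dilution factor = 24.91 × 50 × 39.96 × 2 × 10 = 9.95 × 10⁵.
2.00 M / 9.95 × 10⁵ = 2.01 × 10⁻⁶ M = 2010 nM.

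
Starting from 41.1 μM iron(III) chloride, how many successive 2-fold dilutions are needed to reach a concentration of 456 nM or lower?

Need 2ⁿ ≥ 90.1, so n ≥ log(90.1)/log(2) = 6.49.
Minimum whole steps: n = 7.

7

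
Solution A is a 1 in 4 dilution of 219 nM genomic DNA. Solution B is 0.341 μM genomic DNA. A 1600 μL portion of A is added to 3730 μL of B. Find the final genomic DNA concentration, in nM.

C_A = 219 nM / 4 = 54.8 nM.
C_B = 0.341 μM = 341 nM.
C_mix = (C_A·V_A + C_B·V_B)/(V_A + V_B) = (54.8×1600 + 341×3730) / 5330 = 255 nM.

255 nM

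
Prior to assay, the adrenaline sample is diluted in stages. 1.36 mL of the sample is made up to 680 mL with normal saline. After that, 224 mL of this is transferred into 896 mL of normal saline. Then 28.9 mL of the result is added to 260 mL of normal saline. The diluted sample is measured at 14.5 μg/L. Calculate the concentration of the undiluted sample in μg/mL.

362 μg/mL

Overall dilution factor = 500 × 5 × 9.997 = 2.50 × 10⁴.
Original = 14.5 μg/L × 2.50 × 10⁴ = 3.62 × 10⁵ μg/L = 362 μg/mL.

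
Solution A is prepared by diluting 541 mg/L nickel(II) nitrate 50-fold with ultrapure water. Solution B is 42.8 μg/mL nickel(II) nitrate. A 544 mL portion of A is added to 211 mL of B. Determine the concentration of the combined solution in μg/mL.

C_A = 541 mg/L / 50 = 10.8 mg/L.
C_B = 42.8 μg/mL = 42.8 mg/L.
C_mix = (C_A·V_A + C_B·V_B)/(V_A + V_B) = (10.8×544 + 42.8×211) / 755.0 = 19.8 mg/L = 19.8 μg/mL.

19.8 μg/mL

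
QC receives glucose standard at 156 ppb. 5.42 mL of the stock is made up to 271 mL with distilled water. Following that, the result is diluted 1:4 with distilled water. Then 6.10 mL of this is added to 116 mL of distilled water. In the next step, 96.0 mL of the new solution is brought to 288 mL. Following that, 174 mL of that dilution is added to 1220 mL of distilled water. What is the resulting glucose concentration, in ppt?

1.62 ppt

Overall dilution factor = 50 × 4 × 20.02 × 3 × 8.011 = 9.62 × 10⁴.
156 ppb / 9.62 × 10⁴ = 1.62 × 10⁻³ ppb = 1.62 ppt.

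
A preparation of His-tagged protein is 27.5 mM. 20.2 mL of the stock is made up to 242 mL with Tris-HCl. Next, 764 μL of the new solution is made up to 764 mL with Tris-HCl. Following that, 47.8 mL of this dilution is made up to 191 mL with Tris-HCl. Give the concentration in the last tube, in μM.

Overall dilution factor = 11.98 × 1000 × 3.996 = 4.79 × 10⁴.
27.5 mM / 4.79 × 10⁴ = 5.74 × 10⁻⁴ mM = 0.574 μM.

0.574 μM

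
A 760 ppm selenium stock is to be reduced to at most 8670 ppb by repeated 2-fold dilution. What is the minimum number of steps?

Need 2ⁿ ≥ 87.7, so n ≥ log(87.7)/log(2) = 6.45.
Minimum whole steps: n = 7.

7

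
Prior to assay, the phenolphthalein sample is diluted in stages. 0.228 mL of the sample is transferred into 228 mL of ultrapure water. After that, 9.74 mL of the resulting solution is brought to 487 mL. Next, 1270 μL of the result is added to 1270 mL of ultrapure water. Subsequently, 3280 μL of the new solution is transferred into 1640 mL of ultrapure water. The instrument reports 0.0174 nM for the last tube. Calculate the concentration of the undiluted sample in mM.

437 mM

Overall dilution factor = 1001 × 50 × 1001 × 501 = 2.51 × 10¹⁰.
Original = 0.0174 nM × 2.51 × 10¹⁰ = 4.37 × 10⁸ nM = 437 mM.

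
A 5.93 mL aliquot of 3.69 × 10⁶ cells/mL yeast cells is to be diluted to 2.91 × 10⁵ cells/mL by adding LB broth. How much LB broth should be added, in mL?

69.3 mL

V₂ = C₁V₁/C₂ = 3.69 × 10⁶ × 5.93 / 2.91 × 10⁵ = 75.2 mL.
Diluent to add = V₂ − V₁ = 75.2 − 5.93 = 69.3 mL.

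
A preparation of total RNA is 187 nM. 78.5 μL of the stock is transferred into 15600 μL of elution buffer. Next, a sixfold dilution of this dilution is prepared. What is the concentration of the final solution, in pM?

156 pM

Overall dilution factor = 199.7 × 6 = 1198.
187 nM / 1198 = 0.156 nM = 156 pM.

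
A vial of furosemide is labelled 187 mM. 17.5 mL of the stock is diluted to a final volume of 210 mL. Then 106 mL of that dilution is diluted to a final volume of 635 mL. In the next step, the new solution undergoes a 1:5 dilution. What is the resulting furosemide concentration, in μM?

Overall dilution factor = 12 × 5.991 × 5 = 359.
187 mM / 359 = 0.520 mM = 520 μM.

520 μM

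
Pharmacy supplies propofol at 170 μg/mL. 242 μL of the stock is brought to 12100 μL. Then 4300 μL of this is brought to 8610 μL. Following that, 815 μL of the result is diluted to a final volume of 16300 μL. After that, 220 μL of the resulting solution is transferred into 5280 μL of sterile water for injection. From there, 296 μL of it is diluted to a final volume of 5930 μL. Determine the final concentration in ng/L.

170 ng/L

Overall dilution factor = 50 × 2.002 × 20 × 25 × 20.03 = 1.00 × 10⁶.
170 μg/mL / 1.00 × 10⁶ = 1.70 × 10⁻⁴ μg/mL = 170 ng/L.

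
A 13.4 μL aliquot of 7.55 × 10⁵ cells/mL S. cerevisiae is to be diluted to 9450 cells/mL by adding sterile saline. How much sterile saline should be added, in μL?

1060 μL

V₂ = C₁V₁/C₂ = 7.55 × 10⁵ × 13.4 / 9450 = 1071 μL.
Diluent to add = V₂ − V₁ = 1071 − 13.4 = 1060 μL.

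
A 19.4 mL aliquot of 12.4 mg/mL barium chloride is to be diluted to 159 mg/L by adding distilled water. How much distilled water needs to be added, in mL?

1490 mL

159 mg/L = 0.159 mg/mL.
V₂ = C₁V₁/C₂ = 12.4 × 19.4 / 0.159 = 1513 mL.
Diluent to add = V₂ − V₁ = 1513 − 19.4 = 1490 mL.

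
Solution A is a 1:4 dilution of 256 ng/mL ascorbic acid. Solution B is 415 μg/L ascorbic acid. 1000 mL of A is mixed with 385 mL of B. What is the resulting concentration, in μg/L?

162 μg/L

C_A = 256 ng/mL / 4 = 64.0 ng/mL.
C_B = 415 μg/L = 415 ng/mL.
C_mix = (C_A·V_A + C_B·V_B)/(V_A + V_B) = (64.0×1000 + 415×385) / 1385 = 162 ng/mL = 162 μg/L.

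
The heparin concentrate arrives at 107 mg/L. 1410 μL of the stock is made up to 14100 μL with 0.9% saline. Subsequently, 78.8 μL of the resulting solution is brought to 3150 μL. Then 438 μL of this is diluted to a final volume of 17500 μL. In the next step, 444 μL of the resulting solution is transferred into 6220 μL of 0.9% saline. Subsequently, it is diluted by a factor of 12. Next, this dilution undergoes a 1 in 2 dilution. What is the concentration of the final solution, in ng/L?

Overall dilution factor = 10 × 39.97 × 39.95 × 15.01 × 12 × 2 = 5.75 × 10⁶.
107 mg/L / 5.75 × 10⁶ = 1.86 × 10⁻⁵ mg/L = 18.6 ng/L.

18.6 ng/L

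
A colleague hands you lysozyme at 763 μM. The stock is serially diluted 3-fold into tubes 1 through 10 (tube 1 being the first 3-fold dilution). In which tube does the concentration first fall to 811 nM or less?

tube 7

Tube n has concentration 763 μM / 3ⁿ.
Need 3ⁿ ≥ 763 μM / 811 nM = 941, so n ≥ 6.23.
First such tube: n = 7.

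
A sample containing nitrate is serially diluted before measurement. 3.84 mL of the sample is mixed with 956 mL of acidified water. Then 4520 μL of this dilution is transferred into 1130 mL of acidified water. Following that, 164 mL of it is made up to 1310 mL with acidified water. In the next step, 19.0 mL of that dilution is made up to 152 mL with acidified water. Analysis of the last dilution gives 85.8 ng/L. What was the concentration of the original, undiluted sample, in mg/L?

Overall dilution factor = 250.0 × 251 × 7.988 × 8 = 4.01 × 10⁶.
Original = 85.8 ng/L × 4.01 × 10⁶ = 3.44 × 10⁸ ng/L = 344 mg/L.

344 mg/L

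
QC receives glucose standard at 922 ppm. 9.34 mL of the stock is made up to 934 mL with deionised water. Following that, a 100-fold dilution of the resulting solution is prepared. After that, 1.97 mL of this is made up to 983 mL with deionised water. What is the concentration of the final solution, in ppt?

185 ppt

Overall dilution factor = 100 × 100 × 499.0 = 4.99 × 10⁶.
922 ppm / 4.99 × 10⁶ = 1.85 × 10⁻⁴ ppm = 185 ppt.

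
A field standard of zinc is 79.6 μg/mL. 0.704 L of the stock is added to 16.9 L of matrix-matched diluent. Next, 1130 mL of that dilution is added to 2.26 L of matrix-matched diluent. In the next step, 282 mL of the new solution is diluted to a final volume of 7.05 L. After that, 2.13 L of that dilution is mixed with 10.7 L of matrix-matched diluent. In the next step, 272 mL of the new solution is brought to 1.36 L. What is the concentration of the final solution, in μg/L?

1.41 μg/L

Overall dilution factor = 25.01 × 3 × 25 × 6.023 × 5 = 5.65 × 10⁴.
79.6 μg/mL / 5.65 × 10⁴ = 1.41 × 10⁻³ μg/mL = 1.41 μg/L.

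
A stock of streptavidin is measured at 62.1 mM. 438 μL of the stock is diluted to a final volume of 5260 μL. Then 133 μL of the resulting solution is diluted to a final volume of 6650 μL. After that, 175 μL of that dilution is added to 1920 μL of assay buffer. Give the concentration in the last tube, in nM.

8640 nM

Overall dilution factor = 12.01 × 50 × 11.97 = 7188.
62.1 mM / 7188 = 8.64 × 10⁻³ mM = 8640 nM.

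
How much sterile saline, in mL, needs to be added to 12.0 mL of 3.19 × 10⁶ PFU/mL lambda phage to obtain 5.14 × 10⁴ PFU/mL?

733 mL

V₂ = C₁V₁/C₂ = 3.19 × 10⁶ × 12.0 / 5.14 × 10⁴ = 745 mL.
Diluent to add = V₂ − V₁ = 745 − 12.0 = 733 mL.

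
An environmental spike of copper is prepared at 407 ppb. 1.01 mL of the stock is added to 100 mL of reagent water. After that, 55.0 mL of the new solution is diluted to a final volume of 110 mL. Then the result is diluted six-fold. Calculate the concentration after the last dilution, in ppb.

Overall dilution factor = 100.0 × 2 × 6 = 1200.
407 ppb / 1200 = 0.339 ppb.

0.339 ppb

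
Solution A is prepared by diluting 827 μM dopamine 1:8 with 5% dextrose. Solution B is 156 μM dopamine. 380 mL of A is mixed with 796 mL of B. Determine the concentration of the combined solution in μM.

139 μM

C_A = 827 μM / 8 = 103 μM.
C_mix = (C_A·V_A + C_B·V_B)/(V_A + V_B) = (103×380 + 156×796) / 1176 = 139 μM.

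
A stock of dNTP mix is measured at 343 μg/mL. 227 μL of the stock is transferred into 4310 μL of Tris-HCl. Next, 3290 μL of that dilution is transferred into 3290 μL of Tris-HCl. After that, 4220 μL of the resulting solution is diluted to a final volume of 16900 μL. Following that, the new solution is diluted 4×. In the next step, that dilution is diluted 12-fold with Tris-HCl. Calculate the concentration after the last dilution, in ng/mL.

Overall dilution factor = 19.99 × 2 × 4.005 × 4 × 12 = 7684.
343 μg/mL / 7684 = 0.0446 μg/mL = 44.6 ng/mL.

44.6 ng/mL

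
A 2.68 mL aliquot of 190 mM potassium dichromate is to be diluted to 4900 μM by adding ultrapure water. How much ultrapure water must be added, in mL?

4900 μM = 4.90 mM.
V₂ = C₁V₁/C₂ = 190 × 2.68 / 4.90 = 104 mL.
Diluent to add = V₂ − V₁ = 104 − 2.68 = 101 mL.

101 mL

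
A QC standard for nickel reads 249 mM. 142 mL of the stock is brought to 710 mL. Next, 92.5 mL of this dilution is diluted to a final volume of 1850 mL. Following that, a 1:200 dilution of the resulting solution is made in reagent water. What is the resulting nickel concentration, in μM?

Overall dilution factor = 5 × 20 × 200 = 2.00 × 10⁴.
249 mM / 2.00 × 10⁴ = 0.0124 mM = 12.4 μM.

12.4 μM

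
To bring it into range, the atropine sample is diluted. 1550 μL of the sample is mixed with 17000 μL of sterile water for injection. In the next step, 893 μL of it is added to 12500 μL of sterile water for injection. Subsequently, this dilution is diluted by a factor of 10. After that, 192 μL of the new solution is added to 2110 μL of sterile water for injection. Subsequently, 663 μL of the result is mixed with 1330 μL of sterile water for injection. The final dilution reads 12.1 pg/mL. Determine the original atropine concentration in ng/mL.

Overall dilution factor = 11.97 × 15.00 × 10 × 11.99 × 3.006 = 6.47 × 10⁴.
Original = 12.1 pg/mL × 6.47 × 10⁴ = 7.83 × 10⁵ pg/mL = 783 ng/mL.

783 ng/mL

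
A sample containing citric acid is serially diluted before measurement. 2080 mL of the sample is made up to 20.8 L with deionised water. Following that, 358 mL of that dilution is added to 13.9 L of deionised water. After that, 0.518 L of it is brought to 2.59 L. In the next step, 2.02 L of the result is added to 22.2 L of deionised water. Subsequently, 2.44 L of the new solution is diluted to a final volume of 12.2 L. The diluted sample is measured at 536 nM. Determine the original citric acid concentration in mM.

Overall dilution factor = 10 × 39.83 × 5 × 11.99 × 5 = 1.19 × 10⁵.
Original = 536 nM × 1.19 × 10⁵ = 6.40 × 10⁷ nM = 64.0 mM.

64.0 mM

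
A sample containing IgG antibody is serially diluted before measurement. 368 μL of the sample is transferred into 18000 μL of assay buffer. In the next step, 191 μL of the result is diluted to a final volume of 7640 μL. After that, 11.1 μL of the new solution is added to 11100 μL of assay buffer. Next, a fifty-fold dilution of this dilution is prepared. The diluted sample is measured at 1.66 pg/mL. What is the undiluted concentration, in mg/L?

166 mg/L

Overall dilution factor = 49.91 × 40 × 1001 × 50 = 9.99 × 10⁷.
Original = 1.66 pg/mL × 9.99 × 10⁷ = 1.66 × 10⁸ pg/mL = 166 mg/L.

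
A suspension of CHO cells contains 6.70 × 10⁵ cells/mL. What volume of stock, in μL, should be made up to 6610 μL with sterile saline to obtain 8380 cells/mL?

82.7 μL

V₁ = C₂V₂/C₁ = 8380 × 6610 / 6.70 × 10⁵ = 82.7 μL.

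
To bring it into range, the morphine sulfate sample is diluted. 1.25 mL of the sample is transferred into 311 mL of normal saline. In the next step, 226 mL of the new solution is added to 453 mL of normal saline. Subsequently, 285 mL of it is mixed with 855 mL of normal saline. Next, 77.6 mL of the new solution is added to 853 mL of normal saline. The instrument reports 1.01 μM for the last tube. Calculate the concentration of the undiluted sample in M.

Overall dilution factor = 249.8 × 3.004 × 4 × 11.99 = 3.60 × 10⁴.
Original = 1.01 μM × 3.60 × 10⁴ = 3.64 × 10⁴ μM = 0.0364 M.

0.0364 M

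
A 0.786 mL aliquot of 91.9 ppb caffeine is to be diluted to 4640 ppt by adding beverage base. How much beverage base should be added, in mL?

14.8 mL

4640 ppt = 4.64 ppb.
V₂ = C₁V₁/C₂ = 91.9 × 0.786 / 4.64 = 15.6 mL.
Diluent to add = V₂ − V₁ = 15.6 − 0.786 = 14.8 mL.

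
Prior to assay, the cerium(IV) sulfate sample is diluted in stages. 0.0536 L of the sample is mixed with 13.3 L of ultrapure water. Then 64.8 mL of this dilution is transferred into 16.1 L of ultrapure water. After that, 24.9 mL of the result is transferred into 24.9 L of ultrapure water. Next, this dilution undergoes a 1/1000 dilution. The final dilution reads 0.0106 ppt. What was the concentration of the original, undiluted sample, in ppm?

659 ppm

Overall dilution factor = 249.1 × 249.5 × 1001 × 1000 = 6.22 × 10¹⁰.
Original = 0.0106 ppt × 6.22 × 10¹⁰ = 6.59 × 10⁸ ppt = 659 ppm.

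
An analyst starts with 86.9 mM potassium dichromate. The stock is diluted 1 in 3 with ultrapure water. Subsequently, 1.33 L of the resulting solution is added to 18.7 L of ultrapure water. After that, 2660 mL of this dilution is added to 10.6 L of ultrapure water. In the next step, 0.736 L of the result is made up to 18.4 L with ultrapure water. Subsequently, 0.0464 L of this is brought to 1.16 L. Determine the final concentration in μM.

0.617 μM

Overall dilution factor = 3 × 15.06 × 4.985 × 25 × 25 = 1.41 × 10⁵.
86.9 mM / 1.41 × 10⁵ = 6.17 × 10⁻⁴ mM = 0.617 μM.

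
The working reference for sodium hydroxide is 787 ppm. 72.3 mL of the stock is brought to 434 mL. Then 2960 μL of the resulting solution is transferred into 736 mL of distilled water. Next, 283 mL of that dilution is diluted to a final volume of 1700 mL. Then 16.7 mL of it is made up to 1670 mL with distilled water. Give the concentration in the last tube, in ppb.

Overall dilution factor = 6.003 × 249.6 × 6.007 × 100 = 9.00 × 10⁵.
787 ppm / 9.00 × 10⁵ = 8.74 × 10⁻⁴ ppm = 0.874 ppb.

0.874 ppb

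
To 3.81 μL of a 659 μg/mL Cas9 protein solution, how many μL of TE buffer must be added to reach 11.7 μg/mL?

211 μL

V₂ = C₁V₁/C₂ = 659 × 3.81 / 11.7 = 215 μL.
Diluent to add = V₂ − V₁ = 215 − 3.81 = 211 μL.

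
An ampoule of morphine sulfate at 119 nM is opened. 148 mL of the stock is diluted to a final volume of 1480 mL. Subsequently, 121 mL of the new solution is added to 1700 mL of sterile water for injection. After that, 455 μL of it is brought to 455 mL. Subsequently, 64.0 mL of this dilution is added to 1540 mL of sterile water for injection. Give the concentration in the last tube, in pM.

Overall dilution factor = 10 × 15.05 × 1000 × 25.06 = 3.77 × 10⁶.
119 nM / 3.77 × 10⁶ = 3.15 × 10⁻⁵ nM = 0.0315 pM.

0.0315 pM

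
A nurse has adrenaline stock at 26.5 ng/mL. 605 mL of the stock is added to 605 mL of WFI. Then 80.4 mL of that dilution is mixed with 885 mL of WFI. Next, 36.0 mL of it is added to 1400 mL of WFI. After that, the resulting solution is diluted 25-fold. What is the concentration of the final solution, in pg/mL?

Overall dilution factor = 2 × 12.01 × 39.89 × 25 = 2.39 × 10⁴.
26.5 ng/mL / 2.39 × 10⁴ = 1.11 × 10⁻³ ng/mL = 1.11 pg/mL.

1.11 pg/mL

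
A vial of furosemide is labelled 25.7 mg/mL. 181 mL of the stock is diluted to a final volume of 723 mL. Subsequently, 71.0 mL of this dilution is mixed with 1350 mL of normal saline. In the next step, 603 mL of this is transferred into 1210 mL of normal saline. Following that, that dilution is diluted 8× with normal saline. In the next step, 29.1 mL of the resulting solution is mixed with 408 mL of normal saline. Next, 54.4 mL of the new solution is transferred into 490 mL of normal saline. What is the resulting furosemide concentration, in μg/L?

Overall dilution factor = 3.994 × 20.01 × 3.007 × 8 × 15.02 × 10.01 = 2.89 × 10⁵.
25.7 mg/mL / 2.89 × 10⁵ = 8.89 × 10⁻⁵ mg/mL = 88.9 μg/L.

88.9 μg/L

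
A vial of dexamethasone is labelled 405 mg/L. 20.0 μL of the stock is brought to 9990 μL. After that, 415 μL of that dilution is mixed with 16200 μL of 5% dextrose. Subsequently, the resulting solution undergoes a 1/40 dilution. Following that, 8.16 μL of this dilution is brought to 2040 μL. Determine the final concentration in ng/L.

2.03 ng/L

Overall dilution factor = 499.5 × 40.04 × 40 × 250 = 2.00 × 10⁸.
405 mg/L / 2.00 × 10⁸ = 2.03 × 10⁻⁶ mg/L = 2.03 ng/L.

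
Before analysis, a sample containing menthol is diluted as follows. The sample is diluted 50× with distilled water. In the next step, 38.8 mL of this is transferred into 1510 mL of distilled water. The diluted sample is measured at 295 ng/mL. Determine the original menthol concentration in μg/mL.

589 μg/mL

Overall dilution factor = 50 × 39.92 = 1996.
Original = 295 ng/mL × 1996 = 5.89 × 10⁵ ng/mL = 589 μg/mL.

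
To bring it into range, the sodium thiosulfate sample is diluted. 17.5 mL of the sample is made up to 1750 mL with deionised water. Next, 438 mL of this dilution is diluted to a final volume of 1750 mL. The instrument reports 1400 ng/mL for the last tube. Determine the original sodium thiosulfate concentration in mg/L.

Overall dilution factor = 100 × 3.995 = 400.
Original = 1400 ng/mL × 400 = 5.59 × 10⁵ ng/mL = 559 mg/L.

559 mg/L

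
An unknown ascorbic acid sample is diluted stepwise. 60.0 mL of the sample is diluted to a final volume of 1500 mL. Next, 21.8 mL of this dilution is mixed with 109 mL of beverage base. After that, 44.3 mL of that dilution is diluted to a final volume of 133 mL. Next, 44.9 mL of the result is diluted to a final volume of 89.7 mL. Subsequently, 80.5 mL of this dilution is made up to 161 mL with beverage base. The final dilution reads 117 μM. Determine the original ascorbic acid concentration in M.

0.211 M

Overall dilution factor = 25 × 6 × 3.002 × 1.998 × 2 = 1799.
Original = 117 μM × 1799 = 2.11 × 10⁵ μM = 0.211 M.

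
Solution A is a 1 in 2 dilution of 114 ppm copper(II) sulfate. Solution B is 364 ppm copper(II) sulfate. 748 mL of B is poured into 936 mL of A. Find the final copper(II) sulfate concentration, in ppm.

193 ppm

C_A = 114 ppm / 2 = 57.0 ppm.
C_mix = (C_A·V_A + C_B·V_B)/(V_A + V_B) = (57.0×936 + 364×748) / 1684 = 193 ppm.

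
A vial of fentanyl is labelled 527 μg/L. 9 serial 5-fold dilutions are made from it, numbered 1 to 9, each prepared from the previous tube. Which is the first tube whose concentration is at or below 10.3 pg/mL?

Tube n has concentration 527 μg/L / 5ⁿ.
Need 5ⁿ ≥ 527 μg/L / 10.3 pg/mL = 5.12 × 10⁴, so n ≥ 6.74.
First such tube: n = 7.

tube 7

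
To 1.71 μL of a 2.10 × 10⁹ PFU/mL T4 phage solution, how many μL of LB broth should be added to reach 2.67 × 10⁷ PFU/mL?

133 μL

V₂ = C₁V₁/C₂ = 2.10 × 10⁹ × 1.71 / 2.67 × 10⁷ = 134 μL.
Diluent to add = V₂ − V₁ = 134 − 1.71 = 133 μL.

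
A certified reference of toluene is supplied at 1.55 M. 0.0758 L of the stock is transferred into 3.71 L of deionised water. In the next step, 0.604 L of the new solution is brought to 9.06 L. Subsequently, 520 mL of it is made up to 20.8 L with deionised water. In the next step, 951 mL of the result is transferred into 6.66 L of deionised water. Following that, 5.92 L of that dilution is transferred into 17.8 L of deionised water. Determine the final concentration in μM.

1.61 μM

Overall dilution factor = 49.94 × 15 × 40 × 8.003 × 4.007 = 9.61 × 10⁵.
1.55 M / 9.61 × 10⁵ = 1.61 × 10⁻⁶ M = 1.61 μM.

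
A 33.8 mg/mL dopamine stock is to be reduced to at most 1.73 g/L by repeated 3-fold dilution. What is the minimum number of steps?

3

Need 3ⁿ ≥ 19.5, so n ≥ log(19.5)/log(3) = 2.71.
Minimum whole steps: n = 3.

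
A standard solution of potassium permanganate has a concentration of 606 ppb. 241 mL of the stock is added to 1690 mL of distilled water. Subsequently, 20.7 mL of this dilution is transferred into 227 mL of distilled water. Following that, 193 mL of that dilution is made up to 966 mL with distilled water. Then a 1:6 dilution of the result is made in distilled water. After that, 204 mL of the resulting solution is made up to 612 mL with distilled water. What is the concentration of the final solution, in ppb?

Overall dilution factor = 8.012 × 11.97 × 5.005 × 6 × 3 = 8638.
606 ppb / 8638 = 0.0702 ppb.

0.0702 ppb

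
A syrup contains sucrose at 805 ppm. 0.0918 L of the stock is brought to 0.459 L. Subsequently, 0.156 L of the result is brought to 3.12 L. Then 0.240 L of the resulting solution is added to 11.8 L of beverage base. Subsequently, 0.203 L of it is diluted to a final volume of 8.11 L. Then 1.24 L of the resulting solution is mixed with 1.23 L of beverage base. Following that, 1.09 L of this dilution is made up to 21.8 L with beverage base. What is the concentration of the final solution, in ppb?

0.101 ppb

Overall dilution factor = 5 × 20 × 50.17 × 39.95 × 1.992 × 20 = 7.98 × 10⁶.
805 ppm / 7.98 × 10⁶ = 1.01 × 10⁻⁴ ppm = 0.101 ppb.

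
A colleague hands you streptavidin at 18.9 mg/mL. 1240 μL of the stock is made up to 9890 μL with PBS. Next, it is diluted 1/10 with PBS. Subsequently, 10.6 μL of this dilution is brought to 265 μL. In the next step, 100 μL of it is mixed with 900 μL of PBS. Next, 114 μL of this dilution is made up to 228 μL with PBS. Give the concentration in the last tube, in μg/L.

474 μg/L

Overall dilution factor = 7.976 × 10 × 25 × 10 × 2 = 3.99 × 10⁴.
18.9 mg/mL / 3.99 × 10⁴ = 4.74 × 10⁻⁴ mg/mL = 474 μg/L.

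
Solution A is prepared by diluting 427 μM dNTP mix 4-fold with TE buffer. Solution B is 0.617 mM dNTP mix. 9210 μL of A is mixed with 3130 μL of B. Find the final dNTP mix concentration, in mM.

0.236 mM

C_A = 427 μM / 4 = 107 μM.
C_B = 0.617 mM = 617 μM.
C_mix = (C_A·V_A + C_B·V_B)/(V_A + V_B) = (107×9210 + 617×3130) / 12340 = 236 μM = 0.236 mM.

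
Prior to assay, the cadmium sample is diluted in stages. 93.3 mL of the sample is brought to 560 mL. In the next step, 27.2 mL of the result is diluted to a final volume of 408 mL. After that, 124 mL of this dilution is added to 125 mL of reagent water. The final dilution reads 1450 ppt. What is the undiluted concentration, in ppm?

0.262 ppm

Overall dilution factor = 6.002 × 15 × 2.008 = 181.
Original = 1450 ppt × 181 = 2.62 × 10⁵ ppt = 0.262 ppm.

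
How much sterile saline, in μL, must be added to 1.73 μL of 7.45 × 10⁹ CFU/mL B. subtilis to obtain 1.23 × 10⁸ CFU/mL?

V₂ = C₁V₁/C₂ = 7.45 × 10⁹ × 1.73 / 1.23 × 10⁸ = 105 μL.
Diluent to add = V₂ − V₁ = 105 − 1.73 = 103 μL.

103 μL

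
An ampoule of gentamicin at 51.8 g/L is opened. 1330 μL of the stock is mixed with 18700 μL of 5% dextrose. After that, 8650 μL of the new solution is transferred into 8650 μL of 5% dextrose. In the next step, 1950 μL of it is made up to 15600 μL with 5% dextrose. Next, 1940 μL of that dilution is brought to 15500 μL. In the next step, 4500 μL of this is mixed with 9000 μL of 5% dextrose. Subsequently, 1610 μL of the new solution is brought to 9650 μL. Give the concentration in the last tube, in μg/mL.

Overall dilution factor = 15.06 × 2 × 8 × 7.990 × 3 × 5.994 = 3.46 × 10⁴.
51.8 g/L / 3.46 × 10⁴ = 1.50 × 10⁻³ g/L = 1.50 μg/mL.

1.50 μg/mL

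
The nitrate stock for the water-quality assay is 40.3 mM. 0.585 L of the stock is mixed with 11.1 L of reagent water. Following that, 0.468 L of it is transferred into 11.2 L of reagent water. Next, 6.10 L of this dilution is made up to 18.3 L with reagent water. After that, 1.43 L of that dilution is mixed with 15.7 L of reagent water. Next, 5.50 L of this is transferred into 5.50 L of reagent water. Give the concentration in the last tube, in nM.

1130 nM

Overall dilution factor = 19.97 × 24.93 × 3 × 11.98 × 2 = 3.58 × 10⁴.
40.3 mM / 3.58 × 10⁴ = 1.13 × 10⁻³ mM = 1130 nM.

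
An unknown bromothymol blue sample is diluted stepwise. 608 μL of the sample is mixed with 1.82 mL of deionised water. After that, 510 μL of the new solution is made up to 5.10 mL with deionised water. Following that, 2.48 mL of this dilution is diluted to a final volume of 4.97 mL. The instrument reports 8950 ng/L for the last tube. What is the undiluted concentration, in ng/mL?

Overall dilution factor = 3.993 × 10 × 2.004 = 80.0.
Original = 8950 ng/L × 80.0 = 7.16 × 10⁵ ng/L = 716 ng/mL.

716 ng/mL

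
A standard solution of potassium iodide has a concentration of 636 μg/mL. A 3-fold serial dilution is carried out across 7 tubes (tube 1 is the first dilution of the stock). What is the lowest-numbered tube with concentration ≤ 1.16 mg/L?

tube 6

Tube n has concentration 636 μg/mL / 3ⁿ.
Need 3ⁿ ≥ 636 μg/mL / 1.16 mg/L = 548, so n ≥ 5.74.
First such tube: n = 6.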